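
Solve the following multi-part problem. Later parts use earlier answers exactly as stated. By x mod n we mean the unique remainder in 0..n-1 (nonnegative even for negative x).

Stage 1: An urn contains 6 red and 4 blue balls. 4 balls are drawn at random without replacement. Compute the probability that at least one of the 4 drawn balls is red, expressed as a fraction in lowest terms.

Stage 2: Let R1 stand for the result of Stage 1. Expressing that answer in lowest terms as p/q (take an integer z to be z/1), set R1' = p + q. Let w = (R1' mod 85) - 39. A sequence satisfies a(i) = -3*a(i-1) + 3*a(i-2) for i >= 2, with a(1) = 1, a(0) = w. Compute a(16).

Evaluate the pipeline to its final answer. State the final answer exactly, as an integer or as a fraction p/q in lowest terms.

Stage 1: total draws C(10,4) = 210; complement C(4,4) = 1; favorable 210 - 1 = 209; P = 209/210; answer 209/210
Stage 2: R1 = 209/210; threaded value p + q = 419; w = 40; a(2) = -3*(1) + 3*(40) = 117; iterating: a(2)=117, a(3)=-348, a(4)=1395, a(5)=-5229, a(6)=19872, a(7)=-75303, a(8)=285525, a(9)=-1082484, a(10)=4104027, a(11)=-15559533, a(12)=58990680, a(13)=-223650639, a(14)=847923957, a(15)=-3214723788, a(16)=12187943235; answer 12187943235

12187943235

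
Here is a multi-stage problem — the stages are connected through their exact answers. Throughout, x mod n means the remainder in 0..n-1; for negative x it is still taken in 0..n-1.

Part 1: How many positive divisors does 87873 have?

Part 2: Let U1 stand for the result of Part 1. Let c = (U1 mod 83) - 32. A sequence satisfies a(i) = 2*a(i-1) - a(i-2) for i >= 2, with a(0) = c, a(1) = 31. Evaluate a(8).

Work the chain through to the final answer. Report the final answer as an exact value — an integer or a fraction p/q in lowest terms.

416

Part 1: 87873 = 3 * 17 * 1723; number of divisors = (1+1) * (1+1) * (1+1) = 8; answer 8
Part 2: U1 = 8; c = -24; a(2) = 2*(31) - 1*(-24) = 86; iterating: a(2)=86, a(3)=141, a(4)=196, a(5)=251, a(6)=306, a(7)=361, a(8)=416; answer 416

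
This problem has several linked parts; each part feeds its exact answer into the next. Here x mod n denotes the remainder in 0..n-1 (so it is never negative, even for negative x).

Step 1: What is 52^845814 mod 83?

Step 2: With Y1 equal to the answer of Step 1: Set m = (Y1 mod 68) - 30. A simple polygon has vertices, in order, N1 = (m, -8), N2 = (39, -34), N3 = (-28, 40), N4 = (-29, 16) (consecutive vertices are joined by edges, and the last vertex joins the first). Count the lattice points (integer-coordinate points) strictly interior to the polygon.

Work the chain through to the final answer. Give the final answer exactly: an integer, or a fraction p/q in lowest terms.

Step 1: squarings mod 83: 52^1=52, 52^2=48, 52^4=63, 52^8=68, 52^16=59, 52^32=78, 52^64=25, 52^128=44, 52^256=27, 52^512=65, 52^1024=75, 52^2048=64, 52^4096=29, 52^8192=11, 52^16384=38, 52^32768=33, 52^65536=10, 52^131072=17, 52^262144=40, 52^524288=23; 52^845814 = 52^2 * 52^4 * 52^16 * 52^32 * 52^64 * 52^128 * 52^256 * 52^512 * 52^1024 * 52^8192 * 52^16384 * 52^32768 * 52^262144 * 52^524288 = 38 (mod 83); answer 38
Step 2: Y1 = 38; m = 8; cross terms: (8*-34 - 39*-8)=40, (39*40 - -28*-34)=608, (-28*16 - -29*40)=712, (-29*-8 - 8*16)=104; twice the area = |1464| = 1464; area = 732; boundary points = 1 + 1 + 1 + 1 = 4; strictly interior points = area - boundary/2 + 1 = 731; answer 731

731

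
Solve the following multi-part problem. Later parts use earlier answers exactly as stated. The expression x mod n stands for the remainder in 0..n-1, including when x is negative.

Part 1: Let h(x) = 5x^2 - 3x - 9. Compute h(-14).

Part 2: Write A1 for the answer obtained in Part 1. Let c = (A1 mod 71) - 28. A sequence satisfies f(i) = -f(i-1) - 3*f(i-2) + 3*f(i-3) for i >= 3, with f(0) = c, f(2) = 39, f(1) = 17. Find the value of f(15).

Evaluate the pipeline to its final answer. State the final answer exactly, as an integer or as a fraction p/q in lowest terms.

Part 1: 5*(-14)^2 - 3*(-14)^1 - 9 = (980) + (42) + (-9) = 1013; answer 1013
Part 2: A1 = 1013; c = -9; f(3) = -1*(39) - 3*(17) + 3*(-9) = -117; iterating: f(3)=-117, f(4)=51, f(5)=417, f(6)=-921, f(7)=-177, f(8)=4191, f(9)=-6423, f(10)=-6681, f(11)=38523, f(12)=-37749, f(13)=-97863, f(14)=326679, f(15)=-146337; answer -146337

-146337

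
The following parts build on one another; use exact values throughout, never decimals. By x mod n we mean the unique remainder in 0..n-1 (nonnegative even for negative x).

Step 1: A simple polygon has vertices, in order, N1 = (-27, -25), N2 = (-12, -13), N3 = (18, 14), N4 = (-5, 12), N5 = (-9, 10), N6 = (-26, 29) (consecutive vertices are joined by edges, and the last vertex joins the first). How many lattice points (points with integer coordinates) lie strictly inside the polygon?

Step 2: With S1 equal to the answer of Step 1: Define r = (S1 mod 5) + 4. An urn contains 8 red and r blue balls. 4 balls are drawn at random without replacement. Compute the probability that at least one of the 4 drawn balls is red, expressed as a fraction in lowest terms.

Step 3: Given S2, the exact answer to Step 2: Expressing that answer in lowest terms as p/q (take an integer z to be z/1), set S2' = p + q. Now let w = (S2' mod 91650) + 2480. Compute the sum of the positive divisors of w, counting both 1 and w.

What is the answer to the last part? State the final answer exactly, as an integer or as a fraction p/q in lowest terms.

5960

Step 1: cross terms: (-27*-13 - -12*-25)=51, (-12*14 - 18*-13)=66, (18*12 - -5*14)=286, (-5*10 - -9*12)=58, (-9*29 - -26*10)=-1, (-26*-25 - -27*29)=1433; twice the area = |1893| = 1893; area = 1893/2; boundary points = 3 + 3 + 1 + 2 + 1 + 1 = 11; strictly interior points = area - boundary/2 + 1 = 942; answer 942
Step 2: S1 = 942; r = 6; total draws C(14,4) = 1001; complement C(6,4) = 15; favorable 1001 - 15 = 986; P = 986/1001; answer 986/1001
Step 3: S2 = 986/1001; threaded value p + q = 1987; w = 4467; 4467 = 3 * 1489; sigma = (1 + 3) * (1 + 1489) = 4 * 1490 = 5960; answer 5960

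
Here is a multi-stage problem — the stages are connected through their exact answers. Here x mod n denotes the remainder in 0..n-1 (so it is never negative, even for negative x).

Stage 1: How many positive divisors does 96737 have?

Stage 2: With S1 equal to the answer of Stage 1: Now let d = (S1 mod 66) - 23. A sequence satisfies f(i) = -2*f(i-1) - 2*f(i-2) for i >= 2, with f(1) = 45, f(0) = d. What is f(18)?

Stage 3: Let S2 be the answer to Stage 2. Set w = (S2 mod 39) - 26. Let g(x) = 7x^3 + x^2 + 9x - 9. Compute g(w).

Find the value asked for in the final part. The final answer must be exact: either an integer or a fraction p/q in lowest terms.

Stage 1: 96737 is prime, so its only divisors are 1 and 96737; count = 2; answer 2
Stage 2: S1 = 2; d = -21; f(2) = -2*(45) - 2*(-21) = -48; iterating: f(2)=-48, f(3)=6, f(4)=84, f(5)=-180, f(6)=192, f(7)=-24, f(8)=-336, f(9)=720, f(10)=-768, f(11)=96, f(12)=1344, f(13)=-2880, f(14)=3072, f(15)=-384, f(16)=-5376, f(17)=11520, f(18)=-12288; answer -12288
Stage 3: S2 = -12288; w = 10; 7*(10)^3 + 1*(10)^2 + 9*(10)^1 - 9 = (7000) + (100) + (90) + (-9) = 7181; answer 7181

7181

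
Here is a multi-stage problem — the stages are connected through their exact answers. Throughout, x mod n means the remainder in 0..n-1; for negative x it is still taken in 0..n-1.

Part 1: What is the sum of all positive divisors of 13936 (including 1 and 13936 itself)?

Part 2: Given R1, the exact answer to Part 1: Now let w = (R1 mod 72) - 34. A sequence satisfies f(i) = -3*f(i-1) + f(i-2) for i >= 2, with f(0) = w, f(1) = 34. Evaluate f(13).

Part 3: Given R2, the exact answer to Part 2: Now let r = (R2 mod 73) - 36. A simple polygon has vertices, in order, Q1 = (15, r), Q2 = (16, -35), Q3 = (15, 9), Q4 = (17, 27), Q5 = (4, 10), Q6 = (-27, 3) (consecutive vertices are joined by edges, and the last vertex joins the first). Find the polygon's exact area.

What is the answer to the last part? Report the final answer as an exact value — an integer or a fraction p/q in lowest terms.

1727/2

Part 1: 13936 = 2^4 * 13 * 67; sigma = (1 + 2 + 4 + 8 + 16) * (1 + 13) * (1 + 67) = 31 * 14 * 68 = 29512; answer 29512
Part 2: R1 = 29512; w = 30; f(2) = -3*(34) + 1*(30) = -72; iterating: f(2)=-72, f(3)=250, f(4)=-822, f(5)=2716, f(6)=-8970, f(7)=29626, f(8)=-97848, f(9)=323170, f(10)=-1067358, f(11)=3525244, f(12)=-11643090, f(13)=38454514; answer 38454514
Part 3: R2 = 38454514; r = -24; cross terms: (15*-35 - 16*-24)=-141, (16*9 - 15*-35)=669, (15*27 - 17*9)=252, (17*10 - 4*27)=62, (4*3 - -27*10)=282, (-27*-24 - 15*3)=603; twice the area = |1727| = 1727; area = 1727/2; answer 1727/2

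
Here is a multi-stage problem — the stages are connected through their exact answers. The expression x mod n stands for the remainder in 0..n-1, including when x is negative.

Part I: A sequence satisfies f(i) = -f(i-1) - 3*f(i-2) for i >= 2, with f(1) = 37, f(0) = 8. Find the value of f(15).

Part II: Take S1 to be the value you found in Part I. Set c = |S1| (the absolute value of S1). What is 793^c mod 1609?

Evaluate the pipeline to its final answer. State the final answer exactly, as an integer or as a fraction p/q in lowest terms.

Part I: f(2) = -1*(37) - 3*(8) = -61; iterating: f(2)=-61, f(3)=-50, f(4)=233, f(5)=-83, f(6)=-616, f(7)=865, f(8)=983, f(9)=-3578, f(10)=629, f(11)=10105, f(12)=-11992, f(13)=-18323, f(14)=54299, f(15)=670; answer 670
Part II: S1 = 670; c = 670; squarings mod 1609: 793^1=793, 793^2=1339, 793^4=495, 793^8=457, 793^16=1288, 793^32=65, 793^64=1007, 793^128=379, 793^256=440, 793^512=520; 793^670 = 793^2 * 793^4 * 793^8 * 793^16 * 793^128 * 793^512 = 944 (mod 1609); answer 944

944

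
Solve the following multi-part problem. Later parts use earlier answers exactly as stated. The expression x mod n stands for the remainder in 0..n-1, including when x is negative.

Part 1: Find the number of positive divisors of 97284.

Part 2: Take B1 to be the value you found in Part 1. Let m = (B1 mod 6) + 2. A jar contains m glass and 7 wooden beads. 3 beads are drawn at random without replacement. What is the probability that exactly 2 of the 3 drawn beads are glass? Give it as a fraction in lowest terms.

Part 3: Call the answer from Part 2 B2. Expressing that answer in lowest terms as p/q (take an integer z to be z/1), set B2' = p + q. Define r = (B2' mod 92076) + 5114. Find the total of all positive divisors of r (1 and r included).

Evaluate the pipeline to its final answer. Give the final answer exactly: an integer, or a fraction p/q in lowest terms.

6840

Part 1: 97284 = 2^2 * 3 * 11^2 * 67; number of divisors = (2+1) * (1+1) * (2+1) * (1+1) = 36; answer 36
Part 2: B1 = 36; m = 2; total draws C(9,3) = 84; favorable C(2,2)*C(7,1) = 7; P = 1/12; answer 1/12
Part 3: B2 = 1/12; threaded value p + q = 13; r = 5127; 5127 = 3 * 1709; sigma = (1 + 3) * (1 + 1709) = 4 * 1710 = 6840; answer 6840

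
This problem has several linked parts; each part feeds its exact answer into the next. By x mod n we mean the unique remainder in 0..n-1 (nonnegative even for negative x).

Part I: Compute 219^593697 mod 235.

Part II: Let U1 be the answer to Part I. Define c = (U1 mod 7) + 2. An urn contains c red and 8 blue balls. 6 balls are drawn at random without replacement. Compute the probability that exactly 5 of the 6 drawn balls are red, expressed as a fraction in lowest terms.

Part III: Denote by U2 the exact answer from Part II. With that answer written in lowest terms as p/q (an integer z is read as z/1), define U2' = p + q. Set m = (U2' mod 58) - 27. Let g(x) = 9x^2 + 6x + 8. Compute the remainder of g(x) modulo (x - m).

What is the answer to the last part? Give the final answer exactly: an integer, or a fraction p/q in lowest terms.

176

Part I: squarings mod 235: 219^1=219, 219^2=21, 219^4=206, 219^8=136, 219^16=166, 219^32=61, 219^64=196, 219^128=111, 219^256=101, 219^512=96, 219^1024=51, 219^2048=16, 219^4096=21, 219^8192=206, 219^16384=136, 219^32768=166, 219^65536=61, 219^131072=196, 219^262144=111, 219^524288=101; 219^593697 = 219^1 * 219^32 * 219^256 * 219^512 * 219^1024 * 219^2048 * 219^65536 * 219^524288 = 179 (mod 235); answer 179
Part II: U1 = 179; c = 6; total draws C(14,6) = 3003; favorable C(6,5)*C(8,1) = 48; P = 16/1001; answer 16/1001
Part III: U2 = 16/1001; threaded value p + q = 1017; m = 4; remainder = value at the root: 9*(4)^2 + 6*(4)^1 + 8 = (144) + (24) + (8) = 176; answer 176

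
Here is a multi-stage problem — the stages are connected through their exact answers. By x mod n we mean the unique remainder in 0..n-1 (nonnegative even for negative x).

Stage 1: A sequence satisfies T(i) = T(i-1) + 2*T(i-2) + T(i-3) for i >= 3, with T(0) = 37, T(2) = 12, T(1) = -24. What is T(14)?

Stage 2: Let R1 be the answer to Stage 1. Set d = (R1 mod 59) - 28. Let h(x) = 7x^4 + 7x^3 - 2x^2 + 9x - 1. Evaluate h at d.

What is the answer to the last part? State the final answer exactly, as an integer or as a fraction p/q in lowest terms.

2243

Stage 1: T(3) = 1*(12) + 2*(-24) + 1*(37) = 1; iterating: T(3)=1, T(4)=1, T(5)=15, T(6)=18, T(7)=49, T(8)=100, T(9)=216, T(10)=465, T(11)=997, T(12)=2143, T(13)=4602, T(14)=9885; answer 9885
Stage 2: R1 = 9885; d = 4; 7*(4)^4 + 7*(4)^3 - 2*(4)^2 + 9*(4)^1 - 1 = (1792) + (448) + (-32) + (36) + (-1) = 2243; answer 2243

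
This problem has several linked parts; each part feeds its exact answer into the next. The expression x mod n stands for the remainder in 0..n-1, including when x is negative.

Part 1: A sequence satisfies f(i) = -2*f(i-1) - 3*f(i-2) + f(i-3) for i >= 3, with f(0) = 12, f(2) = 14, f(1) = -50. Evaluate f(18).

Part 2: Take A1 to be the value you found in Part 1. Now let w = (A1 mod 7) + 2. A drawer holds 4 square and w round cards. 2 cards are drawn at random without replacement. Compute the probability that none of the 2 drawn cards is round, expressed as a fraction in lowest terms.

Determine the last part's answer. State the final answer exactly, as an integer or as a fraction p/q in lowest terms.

3/14

Part 1: f(3) = -2*(14) - 3*(-50) + 1*(12) = 134; iterating: f(3)=134, f(4)=-360, f(5)=332, f(6)=550, f(7)=-2456, f(8)=3594, f(9)=730, f(10)=-14698, f(11)=30800, f(12)=-16776, f(13)=-73546, f(14)=228220, f(15)=-252578, f(16)=-253050, f(17)=1492054, f(18)=-2477536; answer -2477536
Part 2: A1 = -2477536; w = 4; total draws C(8,2) = 28; favorable C(4,2) = 6; P = 3/14; answer 3/14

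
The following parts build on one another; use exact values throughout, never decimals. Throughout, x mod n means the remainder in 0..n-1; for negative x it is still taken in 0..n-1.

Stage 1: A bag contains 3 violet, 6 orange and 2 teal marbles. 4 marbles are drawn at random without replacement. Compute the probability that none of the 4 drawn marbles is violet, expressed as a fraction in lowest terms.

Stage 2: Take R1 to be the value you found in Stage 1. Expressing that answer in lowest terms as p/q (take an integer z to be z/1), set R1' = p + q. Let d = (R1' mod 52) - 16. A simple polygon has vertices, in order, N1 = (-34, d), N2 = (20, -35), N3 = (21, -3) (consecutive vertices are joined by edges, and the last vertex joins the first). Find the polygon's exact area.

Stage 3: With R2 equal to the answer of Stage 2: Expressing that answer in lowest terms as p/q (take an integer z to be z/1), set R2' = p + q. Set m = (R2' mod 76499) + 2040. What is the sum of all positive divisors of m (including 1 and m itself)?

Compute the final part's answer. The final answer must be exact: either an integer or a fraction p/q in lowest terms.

Stage 1: total draws C(11,4) = 330; favorable C(8,4) = 70; P = 7/33; answer 7/33
Stage 2: R1 = 7/33; threaded value p + q = 40; d = 24; cross terms: (-34*-35 - 20*24)=710, (20*-3 - 21*-35)=675, (21*24 - -34*-3)=402; twice the area = |1787| = 1787; area = 1787/2; answer 1787/2
Stage 3: R2 = 1787/2; threaded value p + q = 1789; m = 3829; 3829 = 7 * 547; sigma = (1 + 7) * (1 + 547) = 8 * 548 = 4384; answer 4384

4384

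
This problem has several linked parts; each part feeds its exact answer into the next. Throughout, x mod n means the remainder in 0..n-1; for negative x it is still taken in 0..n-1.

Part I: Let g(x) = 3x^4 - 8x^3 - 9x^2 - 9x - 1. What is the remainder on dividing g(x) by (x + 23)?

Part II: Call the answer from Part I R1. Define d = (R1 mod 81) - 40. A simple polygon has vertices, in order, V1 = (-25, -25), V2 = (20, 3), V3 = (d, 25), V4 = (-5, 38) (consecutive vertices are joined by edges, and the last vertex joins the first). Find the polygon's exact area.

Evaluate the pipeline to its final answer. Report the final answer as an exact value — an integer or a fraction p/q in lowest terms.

Part I: remainder = value at the root: 3*(-23)^4 - 8*(-23)^3 - 9*(-23)^2 - 9*(-23)^1 - 1 = (839523) + (97336) + (-4761) + (207) + (-1) = 932304; answer 932304
Part II: R1 = 932304; d = 35; cross terms: (-25*3 - 20*-25)=425, (20*25 - 35*3)=395, (35*38 - -5*25)=1455, (-5*-25 - -25*38)=1075; twice the area = |3350| = 3350; area = 1675; answer 1675

1675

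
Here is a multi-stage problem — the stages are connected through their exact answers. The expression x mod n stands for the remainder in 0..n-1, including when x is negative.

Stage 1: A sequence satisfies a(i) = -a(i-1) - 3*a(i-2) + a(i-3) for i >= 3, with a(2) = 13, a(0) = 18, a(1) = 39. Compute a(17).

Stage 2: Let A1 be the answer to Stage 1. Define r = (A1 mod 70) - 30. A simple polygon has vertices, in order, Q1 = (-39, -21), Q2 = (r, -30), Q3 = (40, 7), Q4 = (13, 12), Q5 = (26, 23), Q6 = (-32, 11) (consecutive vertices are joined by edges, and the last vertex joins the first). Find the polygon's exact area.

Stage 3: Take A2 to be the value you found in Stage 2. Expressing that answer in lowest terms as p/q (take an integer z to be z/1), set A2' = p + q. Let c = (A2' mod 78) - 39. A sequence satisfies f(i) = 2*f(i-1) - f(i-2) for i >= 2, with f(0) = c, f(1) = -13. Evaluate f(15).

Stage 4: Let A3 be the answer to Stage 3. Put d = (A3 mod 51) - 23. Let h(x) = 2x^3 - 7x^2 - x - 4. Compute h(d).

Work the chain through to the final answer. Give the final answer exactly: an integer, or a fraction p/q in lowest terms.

Stage 1: a(3) = -1*(13) - 3*(39) + 1*(18) = -112; iterating: a(3)=-112, a(4)=112, a(5)=237, a(6)=-685, a(7)=86, a(8)=2206, a(9)=-3149, a(10)=-3383, a(11)=15036, a(12)=-8036, a(13)=-40455, a(14)=79599, a(15)=33730, a(16)=-312982, a(17)=291391; answer 291391
Stage 2: A1 = 291391; r = 21; cross terms: (-39*-30 - 21*-21)=1611, (21*7 - 40*-30)=1347, (40*12 - 13*7)=389, (13*23 - 26*12)=-13, (26*11 - -32*23)=1022, (-32*-21 - -39*11)=1101; twice the area = |5457| = 5457; area = 5457/2; answer 5457/2
Stage 3: A2 = 5457/2; threaded value p + q = 5459; c = 38; f(2) = 2*(-13) - 1*(38) = -64; iterating: f(2)=-64, f(3)=-115, f(4)=-166, f(5)=-217, f(6)=-268, f(7)=-319, f(8)=-370, f(9)=-421, f(10)=-472, f(11)=-523, f(12)=-574, f(13)=-625, f(14)=-676, f(15)=-727; answer -727
Stage 4: A3 = -727; d = 15; 2*(15)^3 - 7*(15)^2 - 1*(15)^1 - 4 = (6750) + (-1575) + (-15) + (-4) = 5156; answer 5156

5156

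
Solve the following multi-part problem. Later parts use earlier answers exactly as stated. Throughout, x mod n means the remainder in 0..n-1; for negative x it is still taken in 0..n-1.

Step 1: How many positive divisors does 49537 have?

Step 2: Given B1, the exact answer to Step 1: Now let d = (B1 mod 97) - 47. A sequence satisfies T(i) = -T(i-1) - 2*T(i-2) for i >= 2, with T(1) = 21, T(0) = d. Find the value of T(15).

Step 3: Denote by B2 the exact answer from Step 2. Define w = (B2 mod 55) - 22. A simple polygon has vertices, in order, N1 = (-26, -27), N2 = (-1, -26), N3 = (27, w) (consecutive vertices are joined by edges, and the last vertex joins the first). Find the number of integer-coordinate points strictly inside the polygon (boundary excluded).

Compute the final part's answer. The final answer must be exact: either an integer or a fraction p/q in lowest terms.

673

Step 1: 49537 is prime, so its only divisors are 1 and 49537; count = 2; answer 2
Step 2: B1 = 2; d = -45; T(2) = -1*(21) - 2*(-45) = 69; iterating: T(2)=69, T(3)=-111, T(4)=-27, T(5)=249, T(6)=-195, T(7)=-303, T(8)=693, T(9)=-87, T(10)=-1299, T(11)=1473, T(12)=1125, T(13)=-4071, T(14)=1821, T(15)=6321; answer 6321
Step 3: B2 = 6321; w = 29; cross terms: (-26*-26 - -1*-27)=649, (-1*29 - 27*-26)=673, (27*-27 - -26*29)=25; twice the area = |1347| = 1347; area = 1347/2; boundary points = 1 + 1 + 1 = 3; strictly interior points = area - boundary/2 + 1 = 673; answer 673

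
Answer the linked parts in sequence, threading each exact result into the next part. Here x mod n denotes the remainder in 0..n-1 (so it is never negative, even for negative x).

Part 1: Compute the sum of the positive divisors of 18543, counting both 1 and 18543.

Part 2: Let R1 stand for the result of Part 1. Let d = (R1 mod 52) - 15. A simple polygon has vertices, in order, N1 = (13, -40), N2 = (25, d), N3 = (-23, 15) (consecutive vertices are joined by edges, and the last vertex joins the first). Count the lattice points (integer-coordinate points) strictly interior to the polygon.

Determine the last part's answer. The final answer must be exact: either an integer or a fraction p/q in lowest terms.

777

Part 1: 18543 = 3 * 7 * 883; sigma = (1 + 3) * (1 + 7) * (1 + 883) = 4 * 8 * 884 = 28288; answer 28288
Part 2: R1 = 28288; d = -15; cross terms: (13*-15 - 25*-40)=805, (25*15 - -23*-15)=30, (-23*-40 - 13*15)=725; twice the area = |1560| = 1560; area = 780; boundary points = 1 + 6 + 1 = 8; strictly interior points = area - boundary/2 + 1 = 777; answer 777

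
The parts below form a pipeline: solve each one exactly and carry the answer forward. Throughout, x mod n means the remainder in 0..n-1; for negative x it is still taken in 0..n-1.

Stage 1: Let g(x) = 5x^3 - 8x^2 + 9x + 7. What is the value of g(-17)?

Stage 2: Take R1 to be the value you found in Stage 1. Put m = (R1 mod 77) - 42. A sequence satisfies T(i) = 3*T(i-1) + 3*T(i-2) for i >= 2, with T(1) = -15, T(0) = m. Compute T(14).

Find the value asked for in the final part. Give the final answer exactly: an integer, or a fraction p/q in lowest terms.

Stage 1: 5*(-17)^3 - 8*(-17)^2 + 9*(-17)^1 + 7 = (-24565) + (-2312) + (-153) + (7) = -27023; answer -27023
Stage 2: R1 = -27023; m = -38; T(2) = 3*(-15) + 3*(-38) = -159; iterating: T(2)=-159, T(3)=-522, T(4)=-2043, T(5)=-7695, T(6)=-29214, T(7)=-110727, T(8)=-419823, T(9)=-1591650, T(10)=-6034419, T(11)=-22878207, T(12)=-86737878, T(13)=-328848255, T(14)=-1246758399; answer -1246758399

-1246758399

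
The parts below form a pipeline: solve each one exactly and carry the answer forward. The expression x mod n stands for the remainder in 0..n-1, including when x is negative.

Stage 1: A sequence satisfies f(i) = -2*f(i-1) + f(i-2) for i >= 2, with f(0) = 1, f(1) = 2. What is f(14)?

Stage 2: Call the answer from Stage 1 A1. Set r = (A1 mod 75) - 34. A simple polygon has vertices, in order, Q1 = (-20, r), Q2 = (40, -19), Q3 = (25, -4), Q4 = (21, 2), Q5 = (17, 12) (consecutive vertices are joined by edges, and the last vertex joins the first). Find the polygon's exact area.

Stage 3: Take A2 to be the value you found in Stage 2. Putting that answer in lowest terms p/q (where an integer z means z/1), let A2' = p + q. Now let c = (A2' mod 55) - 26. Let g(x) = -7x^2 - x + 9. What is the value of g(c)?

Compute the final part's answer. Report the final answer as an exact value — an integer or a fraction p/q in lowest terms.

-107

Stage 1: f(2) = -2*(2) + 1*(1) = -3; iterating: f(2)=-3, f(3)=8, f(4)=-19, f(5)=46, f(6)=-111, f(7)=268, f(8)=-647, f(9)=1562, f(10)=-3771, f(11)=9104, f(12)=-21979, f(13)=53062, f(14)=-128103; answer -128103
Stage 2: A1 = -128103; r = 38; cross terms: (-20*-19 - 40*38)=-1140, (40*-4 - 25*-19)=315, (25*2 - 21*-4)=134, (21*12 - 17*2)=218, (17*38 - -20*12)=886; twice the area = |413| = 413; area = 413/2; answer 413/2
Stage 3: A2 = 413/2; threaded value p + q = 415; c = 4; -7*(4)^2 - 1*(4)^1 + 9 = (-112) + (-4) + (9) = -107; answer -107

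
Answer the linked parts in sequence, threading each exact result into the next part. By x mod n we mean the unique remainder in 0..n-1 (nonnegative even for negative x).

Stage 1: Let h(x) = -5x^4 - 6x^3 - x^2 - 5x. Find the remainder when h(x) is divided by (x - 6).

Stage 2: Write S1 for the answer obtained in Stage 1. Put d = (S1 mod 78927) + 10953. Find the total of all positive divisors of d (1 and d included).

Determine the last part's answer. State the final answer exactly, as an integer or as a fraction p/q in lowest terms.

181944

Stage 1: remainder = value at the root: -5*(6)^4 - 6*(6)^3 - 1*(6)^2 - 5*(6)^1 = (-6480) + (-1296) + (-36) + (-30) = -7842; answer -7842
Stage 2: S1 = -7842; d = 82038; 82038 = 2 * 3 * 11^2 * 113; sigma = (1 + 2) * (1 + 3) * (1 + 11 + 121) * (1 + 113) = 3 * 4 * 133 * 114 = 181944; answer 181944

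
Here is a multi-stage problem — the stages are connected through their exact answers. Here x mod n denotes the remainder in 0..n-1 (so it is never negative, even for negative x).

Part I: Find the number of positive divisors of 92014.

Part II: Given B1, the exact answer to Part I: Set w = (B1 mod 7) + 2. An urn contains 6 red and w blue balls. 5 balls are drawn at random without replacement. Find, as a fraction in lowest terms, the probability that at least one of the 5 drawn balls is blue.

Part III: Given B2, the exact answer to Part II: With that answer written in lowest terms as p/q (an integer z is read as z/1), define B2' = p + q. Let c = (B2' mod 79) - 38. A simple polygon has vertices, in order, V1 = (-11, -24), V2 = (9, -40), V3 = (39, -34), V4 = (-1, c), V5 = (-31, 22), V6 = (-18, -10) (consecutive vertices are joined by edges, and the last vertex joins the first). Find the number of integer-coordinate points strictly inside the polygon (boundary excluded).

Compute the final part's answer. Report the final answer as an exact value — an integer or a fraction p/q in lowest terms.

1537

Part I: 92014 = 2 * 13 * 3539; number of divisors = (1+1) * (1+1) * (1+1) = 8; answer 8
Part II: B1 = 8; w = 3; total draws C(9,5) = 126; complement C(6,5) = 6; favorable 126 - 6 = 120; P = 20/21; answer 20/21
Part III: B2 = 20/21; threaded value p + q = 41; c = 3; cross terms: (-11*-40 - 9*-24)=656, (9*-34 - 39*-40)=1254, (39*3 - -1*-34)=83, (-1*22 - -31*3)=71, (-31*-10 - -18*22)=706, (-18*-24 - -11*-10)=322; twice the area = |3092| = 3092; area = 1546; boundary points = 4 + 6 + 1 + 1 + 1 + 7 = 20; strictly interior points = area - boundary/2 + 1 = 1537; answer 1537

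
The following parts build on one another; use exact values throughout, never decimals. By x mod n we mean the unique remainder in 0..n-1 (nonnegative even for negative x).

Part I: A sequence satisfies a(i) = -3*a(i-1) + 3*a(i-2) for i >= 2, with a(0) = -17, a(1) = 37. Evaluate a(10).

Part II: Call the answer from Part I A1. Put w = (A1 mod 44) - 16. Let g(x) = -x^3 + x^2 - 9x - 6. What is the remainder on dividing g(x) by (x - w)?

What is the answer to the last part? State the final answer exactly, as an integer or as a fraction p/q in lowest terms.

Part I: a(2) = -3*(37) + 3*(-17) = -162; iterating: a(2)=-162, a(3)=597, a(4)=-2277, a(5)=8622, a(6)=-32697, a(7)=123957, a(8)=-469962, a(9)=1781757, a(10)=-6755157; answer -6755157
Part II: A1 = -6755157; w = 15; remainder = value at the root: -1*(15)^3 + 1*(15)^2 - 9*(15)^1 - 6 = (-3375) + (225) + (-135) + (-6) = -3291; answer -3291

-3291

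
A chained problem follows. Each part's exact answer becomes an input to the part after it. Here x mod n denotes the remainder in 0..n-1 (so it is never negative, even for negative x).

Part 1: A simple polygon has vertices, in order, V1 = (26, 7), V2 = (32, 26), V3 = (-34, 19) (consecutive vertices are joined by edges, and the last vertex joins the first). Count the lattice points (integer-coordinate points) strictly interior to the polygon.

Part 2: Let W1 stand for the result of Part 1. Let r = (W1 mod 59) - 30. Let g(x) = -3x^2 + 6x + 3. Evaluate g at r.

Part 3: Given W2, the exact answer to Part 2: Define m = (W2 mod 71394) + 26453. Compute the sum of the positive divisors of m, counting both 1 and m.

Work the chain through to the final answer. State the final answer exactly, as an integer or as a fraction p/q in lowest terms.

Part 1: cross terms: (26*26 - 32*7)=452, (32*19 - -34*26)=1492, (-34*7 - 26*19)=-732; twice the area = |1212| = 1212; area = 606; boundary points = 1 + 1 + 12 = 14; strictly interior points = area - boundary/2 + 1 = 600; answer 600
Part 2: W1 = 600; r = -20; -3*(-20)^2 + 6*(-20)^1 + 3 = (-1200) + (-120) + (3) = -1317; answer -1317
Part 3: W2 = -1317; m = 96530; 96530 = 2 * 5 * 7^2 * 197; sigma = (1 + 2) * (1 + 5) * (1 + 7 + 49) * (1 + 197) = 3 * 6 * 57 * 198 = 203148; answer 203148

203148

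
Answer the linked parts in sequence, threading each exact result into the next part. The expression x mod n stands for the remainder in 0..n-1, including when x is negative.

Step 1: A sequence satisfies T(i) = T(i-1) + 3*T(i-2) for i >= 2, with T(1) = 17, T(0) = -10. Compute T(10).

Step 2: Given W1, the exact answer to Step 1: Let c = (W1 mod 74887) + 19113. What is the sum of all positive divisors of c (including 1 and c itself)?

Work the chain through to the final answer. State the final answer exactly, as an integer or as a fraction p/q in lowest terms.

Step 1: T(2) = 1*(17) + 3*(-10) = -13; iterating: T(2)=-13, T(3)=38, T(4)=-1, T(5)=113, T(6)=110, T(7)=449, T(8)=779, T(9)=2126, T(10)=4463; answer 4463
Step 2: W1 = 4463; c = 23576; 23576 = 2^3 * 7 * 421; sigma = (1 + 2 + 4 + 8) * (1 + 7) * (1 + 421) = 15 * 8 * 422 = 50640; answer 50640

50640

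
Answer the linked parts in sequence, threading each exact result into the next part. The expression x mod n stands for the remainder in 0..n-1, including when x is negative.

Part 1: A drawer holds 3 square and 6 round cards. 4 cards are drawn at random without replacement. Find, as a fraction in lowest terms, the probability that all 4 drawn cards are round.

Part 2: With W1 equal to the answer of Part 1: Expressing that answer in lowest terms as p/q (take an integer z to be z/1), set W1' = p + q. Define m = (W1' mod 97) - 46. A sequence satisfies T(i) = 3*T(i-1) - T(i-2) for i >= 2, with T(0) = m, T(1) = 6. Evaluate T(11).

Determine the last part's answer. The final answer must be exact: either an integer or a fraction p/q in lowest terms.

Part 1: total draws C(9,4) = 126; favorable C(6,4) = 15; P = 5/42; answer 5/42
Part 2: W1 = 5/42; threaded value p + q = 47; m = 1; T(2) = 3*(6) - 1*(1) = 17; iterating: T(2)=17, T(3)=45, T(4)=118, T(5)=309, T(6)=809, T(7)=2118, T(8)=5545, T(9)=14517, T(10)=38006, T(11)=99501; answer 99501

99501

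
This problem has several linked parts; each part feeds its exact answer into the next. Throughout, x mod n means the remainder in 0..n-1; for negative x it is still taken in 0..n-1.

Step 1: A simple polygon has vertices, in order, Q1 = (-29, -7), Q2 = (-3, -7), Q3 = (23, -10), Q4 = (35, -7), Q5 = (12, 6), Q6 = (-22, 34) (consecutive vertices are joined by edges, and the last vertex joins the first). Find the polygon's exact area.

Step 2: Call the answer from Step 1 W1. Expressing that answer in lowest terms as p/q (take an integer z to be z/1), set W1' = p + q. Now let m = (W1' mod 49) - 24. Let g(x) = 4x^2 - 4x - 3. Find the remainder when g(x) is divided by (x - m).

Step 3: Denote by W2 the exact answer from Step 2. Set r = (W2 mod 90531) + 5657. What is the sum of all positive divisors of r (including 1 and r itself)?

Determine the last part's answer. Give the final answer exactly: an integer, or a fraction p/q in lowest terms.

Step 1: cross terms: (-29*-7 - -3*-7)=182, (-3*-10 - 23*-7)=191, (23*-7 - 35*-10)=189, (35*6 - 12*-7)=294, (12*34 - -22*6)=540, (-22*-7 - -29*34)=1140; twice the area = |2536| = 2536; area = 1268; answer 1268
Step 2: W1 = 1268; threaded value p + q = 1269; m = 20; remainder = value at the root: 4*(20)^2 - 4*(20)^1 - 3 = (1600) + (-80) + (-3) = 1517; answer 1517
Step 3: W2 = 1517; r = 7174; 7174 = 2 * 17 * 211; sigma = (1 + 2) * (1 + 17) * (1 + 211) = 3 * 18 * 212 = 11448; answer 11448

11448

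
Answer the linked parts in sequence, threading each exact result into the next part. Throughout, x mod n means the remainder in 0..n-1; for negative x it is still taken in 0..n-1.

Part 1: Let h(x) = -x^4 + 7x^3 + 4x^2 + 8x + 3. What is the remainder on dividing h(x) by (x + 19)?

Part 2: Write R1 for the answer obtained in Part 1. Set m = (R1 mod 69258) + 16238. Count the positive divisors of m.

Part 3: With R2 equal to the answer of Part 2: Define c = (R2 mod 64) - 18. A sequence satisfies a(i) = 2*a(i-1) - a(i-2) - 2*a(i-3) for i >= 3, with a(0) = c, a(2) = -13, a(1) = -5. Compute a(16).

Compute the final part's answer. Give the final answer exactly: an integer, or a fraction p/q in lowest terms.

22333

Part 1: remainder = value at the root: -1*(-19)^4 + 7*(-19)^3 + 4*(-19)^2 + 8*(-19)^1 + 3 = (-130321) + (-48013) + (1444) + (-152) + (3) = -177039; answer -177039
Part 2: R1 = -177039; m = 46973; 46973 = 107 * 439; number of divisors = (1+1) * (1+1) = 4; answer 4
Part 3: R2 = 4; c = -14; a(3) = 2*(-13) - 1*(-5) - 2*(-14) = 7; iterating: a(3)=7, a(4)=37, a(5)=93, a(6)=135, a(7)=103, a(8)=-115, a(9)=-603, a(10)=-1297, a(11)=-1761, a(12)=-1019, a(13)=2317, a(14)=9175, a(15)=18071, a(16)=22333; answer 22333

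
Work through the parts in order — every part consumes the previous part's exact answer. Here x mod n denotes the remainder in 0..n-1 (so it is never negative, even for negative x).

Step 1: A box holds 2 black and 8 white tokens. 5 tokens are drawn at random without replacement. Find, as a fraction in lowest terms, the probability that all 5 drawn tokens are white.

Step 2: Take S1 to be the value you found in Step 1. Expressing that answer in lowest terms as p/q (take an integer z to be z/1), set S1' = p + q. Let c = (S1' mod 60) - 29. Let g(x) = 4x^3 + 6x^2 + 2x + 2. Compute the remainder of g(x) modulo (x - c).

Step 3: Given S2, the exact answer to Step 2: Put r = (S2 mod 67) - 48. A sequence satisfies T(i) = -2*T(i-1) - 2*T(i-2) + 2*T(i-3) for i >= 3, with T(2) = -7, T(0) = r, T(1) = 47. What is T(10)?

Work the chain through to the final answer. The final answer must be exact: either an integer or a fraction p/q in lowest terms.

1728

Step 1: total draws C(10,5) = 252; favorable C(8,5) = 56; P = 2/9; answer 2/9
Step 2: S1 = 2/9; threaded value p + q = 11; c = -18; remainder = value at the root: 4*(-18)^3 + 6*(-18)^2 + 2*(-18)^1 + 2 = (-23328) + (1944) + (-36) + (2) = -21418; answer -21418
Step 3: S2 = -21418; r = -26; T(3) = -2*(-7) - 2*(47) + 2*(-26) = -132; iterating: T(3)=-132, T(4)=372, T(5)=-494, T(6)=-20, T(7)=1772, T(8)=-4492, T(9)=5400, T(10)=1728; answer 1728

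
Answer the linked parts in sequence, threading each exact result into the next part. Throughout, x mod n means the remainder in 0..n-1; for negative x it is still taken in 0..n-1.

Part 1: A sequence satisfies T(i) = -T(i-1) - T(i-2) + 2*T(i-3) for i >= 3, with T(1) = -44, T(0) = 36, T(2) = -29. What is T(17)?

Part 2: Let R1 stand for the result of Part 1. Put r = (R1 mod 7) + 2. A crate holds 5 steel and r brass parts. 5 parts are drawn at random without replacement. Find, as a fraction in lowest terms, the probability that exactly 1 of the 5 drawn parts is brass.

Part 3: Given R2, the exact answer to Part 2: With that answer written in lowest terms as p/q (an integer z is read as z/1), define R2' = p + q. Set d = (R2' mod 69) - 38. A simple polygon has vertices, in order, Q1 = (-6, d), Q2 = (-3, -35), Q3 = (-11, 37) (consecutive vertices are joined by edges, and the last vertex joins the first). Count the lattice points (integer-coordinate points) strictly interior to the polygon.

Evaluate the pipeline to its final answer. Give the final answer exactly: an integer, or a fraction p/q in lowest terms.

Part 1: T(3) = -1*(-29) - 1*(-44) + 2*(36) = 145; iterating: T(3)=145, T(4)=-204, T(5)=1, T(6)=493, T(7)=-902, T(8)=411, T(9)=1477, T(10)=-3692, T(11)=3037, T(12)=3609, T(13)=-14030, T(14)=16495, T(15)=4753, T(16)=-49308, T(17)=77545; answer 77545
Part 2: R1 = 77545; r = 8; total draws C(13,5) = 1287; favorable C(8,1)*C(5,4) = 40; P = 40/1287; answer 40/1287
Part 3: R2 = 40/1287; threaded value p + q = 1327; d = -22; cross terms: (-6*-35 - -3*-22)=144, (-3*37 - -11*-35)=-496, (-11*-22 - -6*37)=464; twice the area = |112| = 112; area = 56; boundary points = 1 + 8 + 1 = 10; strictly interior points = area - boundary/2 + 1 = 52; answer 52

52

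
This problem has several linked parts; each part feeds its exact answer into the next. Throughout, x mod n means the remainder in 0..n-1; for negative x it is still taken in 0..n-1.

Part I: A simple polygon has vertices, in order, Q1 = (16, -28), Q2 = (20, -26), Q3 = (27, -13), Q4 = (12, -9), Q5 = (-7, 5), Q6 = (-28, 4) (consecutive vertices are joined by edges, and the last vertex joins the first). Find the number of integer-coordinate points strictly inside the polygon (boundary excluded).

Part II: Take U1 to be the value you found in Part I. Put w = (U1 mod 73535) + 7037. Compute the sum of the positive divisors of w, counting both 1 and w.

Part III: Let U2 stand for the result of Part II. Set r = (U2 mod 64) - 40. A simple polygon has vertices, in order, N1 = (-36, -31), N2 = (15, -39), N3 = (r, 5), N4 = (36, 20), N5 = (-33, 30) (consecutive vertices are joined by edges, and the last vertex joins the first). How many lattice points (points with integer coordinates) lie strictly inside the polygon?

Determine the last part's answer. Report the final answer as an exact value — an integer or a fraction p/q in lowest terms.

Part I: cross terms: (16*-26 - 20*-28)=144, (20*-13 - 27*-26)=442, (27*-9 - 12*-13)=-87, (12*5 - -7*-9)=-3, (-7*4 - -28*5)=112, (-28*-28 - 16*4)=720; twice the area = |1328| = 1328; area = 664; boundary points = 2 + 1 + 1 + 1 + 1 + 4 = 10; strictly interior points = area - boundary/2 + 1 = 660; answer 660
Part II: U1 = 660; w = 7697; 7697 = 43 * 179; sigma = (1 + 43) * (1 + 179) = 44 * 180 = 7920; answer 7920
Part III: U2 = 7920; r = 8; cross terms: (-36*-39 - 15*-31)=1869, (15*5 - 8*-39)=387, (8*20 - 36*5)=-20, (36*30 - -33*20)=1740, (-33*-31 - -36*30)=2103; twice the area = |6079| = 6079; area = 6079/2; boundary points = 1 + 1 + 1 + 1 + 1 = 5; strictly interior points = area - boundary/2 + 1 = 3038; answer 3038

3038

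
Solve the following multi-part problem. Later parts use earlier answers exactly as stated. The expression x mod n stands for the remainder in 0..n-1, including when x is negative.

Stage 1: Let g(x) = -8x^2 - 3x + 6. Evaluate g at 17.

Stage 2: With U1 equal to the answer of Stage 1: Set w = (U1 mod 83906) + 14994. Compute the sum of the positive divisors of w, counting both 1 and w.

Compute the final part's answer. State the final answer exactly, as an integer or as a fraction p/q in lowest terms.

Stage 1: -8*(17)^2 - 3*(17)^1 + 6 = (-2312) + (-51) + (6) = -2357; answer -2357
Stage 2: U1 = -2357; w = 96543; 96543 = 3^2 * 17 * 631; sigma = (1 + 3 + 9) * (1 + 17) * (1 + 631) = 13 * 18 * 632 = 147888; answer 147888

147888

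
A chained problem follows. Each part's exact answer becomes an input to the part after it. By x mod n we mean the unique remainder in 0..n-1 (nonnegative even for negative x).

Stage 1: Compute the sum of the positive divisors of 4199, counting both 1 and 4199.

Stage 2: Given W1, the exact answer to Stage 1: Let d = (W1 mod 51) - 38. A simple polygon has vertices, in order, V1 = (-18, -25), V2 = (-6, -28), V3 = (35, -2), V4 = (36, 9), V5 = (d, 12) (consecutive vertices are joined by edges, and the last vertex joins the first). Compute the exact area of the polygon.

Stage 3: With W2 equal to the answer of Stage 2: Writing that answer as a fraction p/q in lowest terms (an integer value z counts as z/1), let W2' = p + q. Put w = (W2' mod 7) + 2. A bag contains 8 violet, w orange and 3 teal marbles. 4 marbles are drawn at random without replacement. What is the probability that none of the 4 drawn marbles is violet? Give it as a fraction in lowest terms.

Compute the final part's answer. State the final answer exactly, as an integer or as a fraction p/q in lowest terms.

Stage 1: 4199 = 13 * 17 * 19; sigma = (1 + 13) * (1 + 17) * (1 + 19) = 14 * 18 * 20 = 5040; answer 5040
Stage 2: W1 = 5040; d = 4; cross terms: (-18*-28 - -6*-25)=354, (-6*-2 - 35*-28)=992, (35*9 - 36*-2)=387, (36*12 - 4*9)=396, (4*-25 - -18*12)=116; twice the area = |2245| = 2245; area = 2245/2; answer 2245/2
Stage 3: W2 = 2245/2; threaded value p + q = 2247; w = 2; total draws C(13,4) = 715; favorable C(5,4) = 5; P = 1/143; answer 1/143

1/143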